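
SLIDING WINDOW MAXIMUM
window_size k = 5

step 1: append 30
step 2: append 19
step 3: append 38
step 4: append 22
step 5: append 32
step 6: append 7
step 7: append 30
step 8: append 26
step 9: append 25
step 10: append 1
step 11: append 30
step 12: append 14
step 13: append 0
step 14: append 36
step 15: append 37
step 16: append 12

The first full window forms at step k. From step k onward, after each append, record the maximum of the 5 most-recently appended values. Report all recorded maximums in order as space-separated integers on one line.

Answer: 38 38 38 32 32 30 30 30 30 36 37 37

Derivation:
step 1: append 30 -> window=[30] (not full yet)
step 2: append 19 -> window=[30, 19] (not full yet)
step 3: append 38 -> window=[30, 19, 38] (not full yet)
step 4: append 22 -> window=[30, 19, 38, 22] (not full yet)
step 5: append 32 -> window=[30, 19, 38, 22, 32] -> max=38
step 6: append 7 -> window=[19, 38, 22, 32, 7] -> max=38
step 7: append 30 -> window=[38, 22, 32, 7, 30] -> max=38
step 8: append 26 -> window=[22, 32, 7, 30, 26] -> max=32
step 9: append 25 -> window=[32, 7, 30, 26, 25] -> max=32
step 10: append 1 -> window=[7, 30, 26, 25, 1] -> max=30
step 11: append 30 -> window=[30, 26, 25, 1, 30] -> max=30
step 12: append 14 -> window=[26, 25, 1, 30, 14] -> max=30
step 13: append 0 -> window=[25, 1, 30, 14, 0] -> max=30
step 14: append 36 -> window=[1, 30, 14, 0, 36] -> max=36
step 15: append 37 -> window=[30, 14, 0, 36, 37] -> max=37
step 16: append 12 -> window=[14, 0, 36, 37, 12] -> max=37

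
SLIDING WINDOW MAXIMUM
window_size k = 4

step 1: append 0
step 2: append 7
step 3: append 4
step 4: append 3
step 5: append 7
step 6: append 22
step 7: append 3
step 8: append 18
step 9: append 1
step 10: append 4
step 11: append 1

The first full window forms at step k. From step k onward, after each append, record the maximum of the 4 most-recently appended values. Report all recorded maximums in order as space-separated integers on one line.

Answer: 7 7 22 22 22 22 18 18

Derivation:
step 1: append 0 -> window=[0] (not full yet)
step 2: append 7 -> window=[0, 7] (not full yet)
step 3: append 4 -> window=[0, 7, 4] (not full yet)
step 4: append 3 -> window=[0, 7, 4, 3] -> max=7
step 5: append 7 -> window=[7, 4, 3, 7] -> max=7
step 6: append 22 -> window=[4, 3, 7, 22] -> max=22
step 7: append 3 -> window=[3, 7, 22, 3] -> max=22
step 8: append 18 -> window=[7, 22, 3, 18] -> max=22
step 9: append 1 -> window=[22, 3, 18, 1] -> max=22
step 10: append 4 -> window=[3, 18, 1, 4] -> max=18
step 11: append 1 -> window=[18, 1, 4, 1] -> max=18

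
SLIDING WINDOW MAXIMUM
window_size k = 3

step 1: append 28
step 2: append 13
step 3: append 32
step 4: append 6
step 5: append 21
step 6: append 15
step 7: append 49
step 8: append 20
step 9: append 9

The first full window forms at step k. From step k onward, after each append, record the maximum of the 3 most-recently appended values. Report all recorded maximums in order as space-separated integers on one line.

Answer: 32 32 32 21 49 49 49

Derivation:
step 1: append 28 -> window=[28] (not full yet)
step 2: append 13 -> window=[28, 13] (not full yet)
step 3: append 32 -> window=[28, 13, 32] -> max=32
step 4: append 6 -> window=[13, 32, 6] -> max=32
step 5: append 21 -> window=[32, 6, 21] -> max=32
step 6: append 15 -> window=[6, 21, 15] -> max=21
step 7: append 49 -> window=[21, 15, 49] -> max=49
step 8: append 20 -> window=[15, 49, 20] -> max=49
step 9: append 9 -> window=[49, 20, 9] -> max=49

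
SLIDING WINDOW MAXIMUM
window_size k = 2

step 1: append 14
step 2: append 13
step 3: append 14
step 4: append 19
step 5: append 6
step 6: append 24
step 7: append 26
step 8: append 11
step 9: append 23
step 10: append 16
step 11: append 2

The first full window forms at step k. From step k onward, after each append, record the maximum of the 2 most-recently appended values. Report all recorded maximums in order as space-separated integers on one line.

step 1: append 14 -> window=[14] (not full yet)
step 2: append 13 -> window=[14, 13] -> max=14
step 3: append 14 -> window=[13, 14] -> max=14
step 4: append 19 -> window=[14, 19] -> max=19
step 5: append 6 -> window=[19, 6] -> max=19
step 6: append 24 -> window=[6, 24] -> max=24
step 7: append 26 -> window=[24, 26] -> max=26
step 8: append 11 -> window=[26, 11] -> max=26
step 9: append 23 -> window=[11, 23] -> max=23
step 10: append 16 -> window=[23, 16] -> max=23
step 11: append 2 -> window=[16, 2] -> max=16

Answer: 14 14 19 19 24 26 26 23 23 16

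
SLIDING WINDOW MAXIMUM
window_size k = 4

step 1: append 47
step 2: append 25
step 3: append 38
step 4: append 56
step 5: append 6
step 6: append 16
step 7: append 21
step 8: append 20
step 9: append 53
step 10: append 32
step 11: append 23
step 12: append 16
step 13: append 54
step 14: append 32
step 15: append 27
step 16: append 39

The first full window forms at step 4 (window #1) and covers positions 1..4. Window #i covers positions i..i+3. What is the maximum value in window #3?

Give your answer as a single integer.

step 1: append 47 -> window=[47] (not full yet)
step 2: append 25 -> window=[47, 25] (not full yet)
step 3: append 38 -> window=[47, 25, 38] (not full yet)
step 4: append 56 -> window=[47, 25, 38, 56] -> max=56
step 5: append 6 -> window=[25, 38, 56, 6] -> max=56
step 6: append 16 -> window=[38, 56, 6, 16] -> max=56
Window #3 max = 56

Answer: 56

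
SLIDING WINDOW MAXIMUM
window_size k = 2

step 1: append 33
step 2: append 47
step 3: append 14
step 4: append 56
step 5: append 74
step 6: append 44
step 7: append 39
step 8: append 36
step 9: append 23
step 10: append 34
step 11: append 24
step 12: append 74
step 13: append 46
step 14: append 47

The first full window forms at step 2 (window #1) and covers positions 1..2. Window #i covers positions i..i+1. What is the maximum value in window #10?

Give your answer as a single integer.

step 1: append 33 -> window=[33] (not full yet)
step 2: append 47 -> window=[33, 47] -> max=47
step 3: append 14 -> window=[47, 14] -> max=47
step 4: append 56 -> window=[14, 56] -> max=56
step 5: append 74 -> window=[56, 74] -> max=74
step 6: append 44 -> window=[74, 44] -> max=74
step 7: append 39 -> window=[44, 39] -> max=44
step 8: append 36 -> window=[39, 36] -> max=39
step 9: append 23 -> window=[36, 23] -> max=36
step 10: append 34 -> window=[23, 34] -> max=34
step 11: append 24 -> window=[34, 24] -> max=34
Window #10 max = 34

Answer: 34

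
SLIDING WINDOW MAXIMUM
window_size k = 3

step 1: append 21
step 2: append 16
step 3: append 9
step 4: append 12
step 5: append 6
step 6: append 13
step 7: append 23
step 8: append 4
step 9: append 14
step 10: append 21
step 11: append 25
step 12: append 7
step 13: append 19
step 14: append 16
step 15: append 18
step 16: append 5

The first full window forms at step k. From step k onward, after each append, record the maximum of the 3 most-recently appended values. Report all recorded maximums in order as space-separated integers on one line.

step 1: append 21 -> window=[21] (not full yet)
step 2: append 16 -> window=[21, 16] (not full yet)
step 3: append 9 -> window=[21, 16, 9] -> max=21
step 4: append 12 -> window=[16, 9, 12] -> max=16
step 5: append 6 -> window=[9, 12, 6] -> max=12
step 6: append 13 -> window=[12, 6, 13] -> max=13
step 7: append 23 -> window=[6, 13, 23] -> max=23
step 8: append 4 -> window=[13, 23, 4] -> max=23
step 9: append 14 -> window=[23, 4, 14] -> max=23
step 10: append 21 -> window=[4, 14, 21] -> max=21
step 11: append 25 -> window=[14, 21, 25] -> max=25
step 12: append 7 -> window=[21, 25, 7] -> max=25
step 13: append 19 -> window=[25, 7, 19] -> max=25
step 14: append 16 -> window=[7, 19, 16] -> max=19
step 15: append 18 -> window=[19, 16, 18] -> max=19
step 16: append 5 -> window=[16, 18, 5] -> max=18

Answer: 21 16 12 13 23 23 23 21 25 25 25 19 19 18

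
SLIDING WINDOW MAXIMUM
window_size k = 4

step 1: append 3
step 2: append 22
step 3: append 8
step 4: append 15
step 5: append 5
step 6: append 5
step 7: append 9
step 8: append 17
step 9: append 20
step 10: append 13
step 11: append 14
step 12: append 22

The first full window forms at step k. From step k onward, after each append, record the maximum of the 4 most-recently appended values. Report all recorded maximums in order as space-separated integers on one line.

step 1: append 3 -> window=[3] (not full yet)
step 2: append 22 -> window=[3, 22] (not full yet)
step 3: append 8 -> window=[3, 22, 8] (not full yet)
step 4: append 15 -> window=[3, 22, 8, 15] -> max=22
step 5: append 5 -> window=[22, 8, 15, 5] -> max=22
step 6: append 5 -> window=[8, 15, 5, 5] -> max=15
step 7: append 9 -> window=[15, 5, 5, 9] -> max=15
step 8: append 17 -> window=[5, 5, 9, 17] -> max=17
step 9: append 20 -> window=[5, 9, 17, 20] -> max=20
step 10: append 13 -> window=[9, 17, 20, 13] -> max=20
step 11: append 14 -> window=[17, 20, 13, 14] -> max=20
step 12: append 22 -> window=[20, 13, 14, 22] -> max=22

Answer: 22 22 15 15 17 20 20 20 22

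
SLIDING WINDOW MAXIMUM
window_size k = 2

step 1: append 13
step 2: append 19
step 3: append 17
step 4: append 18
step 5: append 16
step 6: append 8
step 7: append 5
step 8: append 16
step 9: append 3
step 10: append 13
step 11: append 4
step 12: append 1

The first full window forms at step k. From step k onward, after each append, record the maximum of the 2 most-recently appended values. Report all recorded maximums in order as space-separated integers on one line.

Answer: 19 19 18 18 16 8 16 16 13 13 4

Derivation:
step 1: append 13 -> window=[13] (not full yet)
step 2: append 19 -> window=[13, 19] -> max=19
step 3: append 17 -> window=[19, 17] -> max=19
step 4: append 18 -> window=[17, 18] -> max=18
step 5: append 16 -> window=[18, 16] -> max=18
step 6: append 8 -> window=[16, 8] -> max=16
step 7: append 5 -> window=[8, 5] -> max=8
step 8: append 16 -> window=[5, 16] -> max=16
step 9: append 3 -> window=[16, 3] -> max=16
step 10: append 13 -> window=[3, 13] -> max=13
step 11: append 4 -> window=[13, 4] -> max=13
step 12: append 1 -> window=[4, 1] -> max=4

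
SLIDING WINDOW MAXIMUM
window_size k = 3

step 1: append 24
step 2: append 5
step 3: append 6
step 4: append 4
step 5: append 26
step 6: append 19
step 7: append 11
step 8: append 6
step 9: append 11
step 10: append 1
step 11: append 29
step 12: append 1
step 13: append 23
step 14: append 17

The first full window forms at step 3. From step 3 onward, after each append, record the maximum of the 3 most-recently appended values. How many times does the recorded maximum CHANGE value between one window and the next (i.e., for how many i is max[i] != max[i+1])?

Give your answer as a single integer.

step 1: append 24 -> window=[24] (not full yet)
step 2: append 5 -> window=[24, 5] (not full yet)
step 3: append 6 -> window=[24, 5, 6] -> max=24
step 4: append 4 -> window=[5, 6, 4] -> max=6
step 5: append 26 -> window=[6, 4, 26] -> max=26
step 6: append 19 -> window=[4, 26, 19] -> max=26
step 7: append 11 -> window=[26, 19, 11] -> max=26
step 8: append 6 -> window=[19, 11, 6] -> max=19
step 9: append 11 -> window=[11, 6, 11] -> max=11
step 10: append 1 -> window=[6, 11, 1] -> max=11
step 11: append 29 -> window=[11, 1, 29] -> max=29
step 12: append 1 -> window=[1, 29, 1] -> max=29
step 13: append 23 -> window=[29, 1, 23] -> max=29
step 14: append 17 -> window=[1, 23, 17] -> max=23
Recorded maximums: 24 6 26 26 26 19 11 11 29 29 29 23
Changes between consecutive maximums: 6

Answer: 6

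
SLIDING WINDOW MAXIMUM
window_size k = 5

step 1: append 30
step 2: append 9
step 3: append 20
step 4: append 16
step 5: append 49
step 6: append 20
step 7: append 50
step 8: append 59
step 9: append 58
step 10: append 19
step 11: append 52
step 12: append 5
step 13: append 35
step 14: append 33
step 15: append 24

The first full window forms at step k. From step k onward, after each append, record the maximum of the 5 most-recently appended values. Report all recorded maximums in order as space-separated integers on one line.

Answer: 49 49 50 59 59 59 59 59 58 52 52

Derivation:
step 1: append 30 -> window=[30] (not full yet)
step 2: append 9 -> window=[30, 9] (not full yet)
step 3: append 20 -> window=[30, 9, 20] (not full yet)
step 4: append 16 -> window=[30, 9, 20, 16] (not full yet)
step 5: append 49 -> window=[30, 9, 20, 16, 49] -> max=49
step 6: append 20 -> window=[9, 20, 16, 49, 20] -> max=49
step 7: append 50 -> window=[20, 16, 49, 20, 50] -> max=50
step 8: append 59 -> window=[16, 49, 20, 50, 59] -> max=59
step 9: append 58 -> window=[49, 20, 50, 59, 58] -> max=59
step 10: append 19 -> window=[20, 50, 59, 58, 19] -> max=59
step 11: append 52 -> window=[50, 59, 58, 19, 52] -> max=59
step 12: append 5 -> window=[59, 58, 19, 52, 5] -> max=59
step 13: append 35 -> window=[58, 19, 52, 5, 35] -> max=58
step 14: append 33 -> window=[19, 52, 5, 35, 33] -> max=52
step 15: append 24 -> window=[52, 5, 35, 33, 24] -> max=52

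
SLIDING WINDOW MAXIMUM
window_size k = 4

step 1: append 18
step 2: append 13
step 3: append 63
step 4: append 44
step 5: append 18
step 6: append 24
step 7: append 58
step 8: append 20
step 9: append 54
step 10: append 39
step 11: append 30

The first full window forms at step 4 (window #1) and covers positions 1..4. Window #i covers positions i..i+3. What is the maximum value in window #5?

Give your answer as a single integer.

step 1: append 18 -> window=[18] (not full yet)
step 2: append 13 -> window=[18, 13] (not full yet)
step 3: append 63 -> window=[18, 13, 63] (not full yet)
step 4: append 44 -> window=[18, 13, 63, 44] -> max=63
step 5: append 18 -> window=[13, 63, 44, 18] -> max=63
step 6: append 24 -> window=[63, 44, 18, 24] -> max=63
step 7: append 58 -> window=[44, 18, 24, 58] -> max=58
step 8: append 20 -> window=[18, 24, 58, 20] -> max=58
Window #5 max = 58

Answer: 58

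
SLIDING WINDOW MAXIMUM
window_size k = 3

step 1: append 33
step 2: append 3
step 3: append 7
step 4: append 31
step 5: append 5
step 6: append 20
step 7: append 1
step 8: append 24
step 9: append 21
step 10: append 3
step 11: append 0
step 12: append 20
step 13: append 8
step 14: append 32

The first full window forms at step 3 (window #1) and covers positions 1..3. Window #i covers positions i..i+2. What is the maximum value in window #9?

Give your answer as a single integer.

step 1: append 33 -> window=[33] (not full yet)
step 2: append 3 -> window=[33, 3] (not full yet)
step 3: append 7 -> window=[33, 3, 7] -> max=33
step 4: append 31 -> window=[3, 7, 31] -> max=31
step 5: append 5 -> window=[7, 31, 5] -> max=31
step 6: append 20 -> window=[31, 5, 20] -> max=31
step 7: append 1 -> window=[5, 20, 1] -> max=20
step 8: append 24 -> window=[20, 1, 24] -> max=24
step 9: append 21 -> window=[1, 24, 21] -> max=24
step 10: append 3 -> window=[24, 21, 3] -> max=24
step 11: append 0 -> window=[21, 3, 0] -> max=21
Window #9 max = 21

Answer: 21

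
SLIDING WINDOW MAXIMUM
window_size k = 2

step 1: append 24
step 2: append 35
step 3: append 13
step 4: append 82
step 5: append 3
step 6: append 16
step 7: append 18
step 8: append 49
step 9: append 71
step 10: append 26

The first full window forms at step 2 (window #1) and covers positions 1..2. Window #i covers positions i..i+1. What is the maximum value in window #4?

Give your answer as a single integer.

step 1: append 24 -> window=[24] (not full yet)
step 2: append 35 -> window=[24, 35] -> max=35
step 3: append 13 -> window=[35, 13] -> max=35
step 4: append 82 -> window=[13, 82] -> max=82
step 5: append 3 -> window=[82, 3] -> max=82
Window #4 max = 82

Answer: 82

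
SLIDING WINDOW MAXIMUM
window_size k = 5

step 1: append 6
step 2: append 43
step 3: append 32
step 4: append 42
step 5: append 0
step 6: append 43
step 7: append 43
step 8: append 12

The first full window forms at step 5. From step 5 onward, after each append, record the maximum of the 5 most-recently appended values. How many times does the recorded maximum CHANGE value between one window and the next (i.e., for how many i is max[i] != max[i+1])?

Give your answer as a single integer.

step 1: append 6 -> window=[6] (not full yet)
step 2: append 43 -> window=[6, 43] (not full yet)
step 3: append 32 -> window=[6, 43, 32] (not full yet)
step 4: append 42 -> window=[6, 43, 32, 42] (not full yet)
step 5: append 0 -> window=[6, 43, 32, 42, 0] -> max=43
step 6: append 43 -> window=[43, 32, 42, 0, 43] -> max=43
step 7: append 43 -> window=[32, 42, 0, 43, 43] -> max=43
step 8: append 12 -> window=[42, 0, 43, 43, 12] -> max=43
Recorded maximums: 43 43 43 43
Changes between consecutive maximums: 0

Answer: 0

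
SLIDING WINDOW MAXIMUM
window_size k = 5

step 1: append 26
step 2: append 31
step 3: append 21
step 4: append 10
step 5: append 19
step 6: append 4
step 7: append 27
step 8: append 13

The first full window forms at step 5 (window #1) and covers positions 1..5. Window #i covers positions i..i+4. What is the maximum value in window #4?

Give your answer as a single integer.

step 1: append 26 -> window=[26] (not full yet)
step 2: append 31 -> window=[26, 31] (not full yet)
step 3: append 21 -> window=[26, 31, 21] (not full yet)
step 4: append 10 -> window=[26, 31, 21, 10] (not full yet)
step 5: append 19 -> window=[26, 31, 21, 10, 19] -> max=31
step 6: append 4 -> window=[31, 21, 10, 19, 4] -> max=31
step 7: append 27 -> window=[21, 10, 19, 4, 27] -> max=27
step 8: append 13 -> window=[10, 19, 4, 27, 13] -> max=27
Window #4 max = 27

Answer: 27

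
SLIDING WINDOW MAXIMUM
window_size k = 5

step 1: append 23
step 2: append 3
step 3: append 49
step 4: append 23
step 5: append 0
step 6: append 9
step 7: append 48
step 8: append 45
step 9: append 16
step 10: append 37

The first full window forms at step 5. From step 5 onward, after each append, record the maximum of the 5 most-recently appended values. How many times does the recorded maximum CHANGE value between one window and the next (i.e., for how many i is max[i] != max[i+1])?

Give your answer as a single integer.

Answer: 1

Derivation:
step 1: append 23 -> window=[23] (not full yet)
step 2: append 3 -> window=[23, 3] (not full yet)
step 3: append 49 -> window=[23, 3, 49] (not full yet)
step 4: append 23 -> window=[23, 3, 49, 23] (not full yet)
step 5: append 0 -> window=[23, 3, 49, 23, 0] -> max=49
step 6: append 9 -> window=[3, 49, 23, 0, 9] -> max=49
step 7: append 48 -> window=[49, 23, 0, 9, 48] -> max=49
step 8: append 45 -> window=[23, 0, 9, 48, 45] -> max=48
step 9: append 16 -> window=[0, 9, 48, 45, 16] -> max=48
step 10: append 37 -> window=[9, 48, 45, 16, 37] -> max=48
Recorded maximums: 49 49 49 48 48 48
Changes between consecutive maximums: 1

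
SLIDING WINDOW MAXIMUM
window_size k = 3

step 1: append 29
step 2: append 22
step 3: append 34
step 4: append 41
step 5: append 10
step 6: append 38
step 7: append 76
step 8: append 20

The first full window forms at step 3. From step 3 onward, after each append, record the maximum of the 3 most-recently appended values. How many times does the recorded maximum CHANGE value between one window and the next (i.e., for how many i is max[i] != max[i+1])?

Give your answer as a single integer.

Answer: 2

Derivation:
step 1: append 29 -> window=[29] (not full yet)
step 2: append 22 -> window=[29, 22] (not full yet)
step 3: append 34 -> window=[29, 22, 34] -> max=34
step 4: append 41 -> window=[22, 34, 41] -> max=41
step 5: append 10 -> window=[34, 41, 10] -> max=41
step 6: append 38 -> window=[41, 10, 38] -> max=41
step 7: append 76 -> window=[10, 38, 76] -> max=76
step 8: append 20 -> window=[38, 76, 20] -> max=76
Recorded maximums: 34 41 41 41 76 76
Changes between consecutive maximums: 2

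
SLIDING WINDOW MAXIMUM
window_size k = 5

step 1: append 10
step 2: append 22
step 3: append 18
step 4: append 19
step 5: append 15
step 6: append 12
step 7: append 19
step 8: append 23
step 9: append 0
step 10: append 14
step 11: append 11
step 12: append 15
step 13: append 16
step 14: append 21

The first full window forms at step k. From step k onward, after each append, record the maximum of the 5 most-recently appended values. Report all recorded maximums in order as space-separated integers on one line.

step 1: append 10 -> window=[10] (not full yet)
step 2: append 22 -> window=[10, 22] (not full yet)
step 3: append 18 -> window=[10, 22, 18] (not full yet)
step 4: append 19 -> window=[10, 22, 18, 19] (not full yet)
step 5: append 15 -> window=[10, 22, 18, 19, 15] -> max=22
step 6: append 12 -> window=[22, 18, 19, 15, 12] -> max=22
step 7: append 19 -> window=[18, 19, 15, 12, 19] -> max=19
step 8: append 23 -> window=[19, 15, 12, 19, 23] -> max=23
step 9: append 0 -> window=[15, 12, 19, 23, 0] -> max=23
step 10: append 14 -> window=[12, 19, 23, 0, 14] -> max=23
step 11: append 11 -> window=[19, 23, 0, 14, 11] -> max=23
step 12: append 15 -> window=[23, 0, 14, 11, 15] -> max=23
step 13: append 16 -> window=[0, 14, 11, 15, 16] -> max=16
step 14: append 21 -> window=[14, 11, 15, 16, 21] -> max=21

Answer: 22 22 19 23 23 23 23 23 16 21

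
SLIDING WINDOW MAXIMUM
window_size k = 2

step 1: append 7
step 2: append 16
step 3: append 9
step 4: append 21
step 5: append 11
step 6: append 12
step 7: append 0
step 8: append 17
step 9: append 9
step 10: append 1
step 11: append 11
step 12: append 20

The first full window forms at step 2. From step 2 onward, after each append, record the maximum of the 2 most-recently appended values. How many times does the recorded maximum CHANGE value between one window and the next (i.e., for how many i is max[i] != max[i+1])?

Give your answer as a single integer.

Answer: 6

Derivation:
step 1: append 7 -> window=[7] (not full yet)
step 2: append 16 -> window=[7, 16] -> max=16
step 3: append 9 -> window=[16, 9] -> max=16
step 4: append 21 -> window=[9, 21] -> max=21
step 5: append 11 -> window=[21, 11] -> max=21
step 6: append 12 -> window=[11, 12] -> max=12
step 7: append 0 -> window=[12, 0] -> max=12
step 8: append 17 -> window=[0, 17] -> max=17
step 9: append 9 -> window=[17, 9] -> max=17
step 10: append 1 -> window=[9, 1] -> max=9
step 11: append 11 -> window=[1, 11] -> max=11
step 12: append 20 -> window=[11, 20] -> max=20
Recorded maximums: 16 16 21 21 12 12 17 17 9 11 20
Changes between consecutive maximums: 6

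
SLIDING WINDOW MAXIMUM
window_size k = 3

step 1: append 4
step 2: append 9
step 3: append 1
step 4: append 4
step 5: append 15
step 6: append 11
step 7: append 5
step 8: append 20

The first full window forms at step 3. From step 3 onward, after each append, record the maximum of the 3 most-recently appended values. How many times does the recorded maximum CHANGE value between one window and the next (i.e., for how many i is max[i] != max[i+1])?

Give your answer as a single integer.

step 1: append 4 -> window=[4] (not full yet)
step 2: append 9 -> window=[4, 9] (not full yet)
step 3: append 1 -> window=[4, 9, 1] -> max=9
step 4: append 4 -> window=[9, 1, 4] -> max=9
step 5: append 15 -> window=[1, 4, 15] -> max=15
step 6: append 11 -> window=[4, 15, 11] -> max=15
step 7: append 5 -> window=[15, 11, 5] -> max=15
step 8: append 20 -> window=[11, 5, 20] -> max=20
Recorded maximums: 9 9 15 15 15 20
Changes between consecutive maximums: 2

Answer: 2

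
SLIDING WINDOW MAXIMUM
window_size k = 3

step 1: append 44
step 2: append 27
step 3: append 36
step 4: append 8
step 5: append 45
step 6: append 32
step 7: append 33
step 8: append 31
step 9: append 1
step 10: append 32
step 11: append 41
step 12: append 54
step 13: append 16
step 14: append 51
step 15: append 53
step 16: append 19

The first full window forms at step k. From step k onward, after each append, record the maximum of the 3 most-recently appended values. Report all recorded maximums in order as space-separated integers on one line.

step 1: append 44 -> window=[44] (not full yet)
step 2: append 27 -> window=[44, 27] (not full yet)
step 3: append 36 -> window=[44, 27, 36] -> max=44
step 4: append 8 -> window=[27, 36, 8] -> max=36
step 5: append 45 -> window=[36, 8, 45] -> max=45
step 6: append 32 -> window=[8, 45, 32] -> max=45
step 7: append 33 -> window=[45, 32, 33] -> max=45
step 8: append 31 -> window=[32, 33, 31] -> max=33
step 9: append 1 -> window=[33, 31, 1] -> max=33
step 10: append 32 -> window=[31, 1, 32] -> max=32
step 11: append 41 -> window=[1, 32, 41] -> max=41
step 12: append 54 -> window=[32, 41, 54] -> max=54
step 13: append 16 -> window=[41, 54, 16] -> max=54
step 14: append 51 -> window=[54, 16, 51] -> max=54
step 15: append 53 -> window=[16, 51, 53] -> max=53
step 16: append 19 -> window=[51, 53, 19] -> max=53

Answer: 44 36 45 45 45 33 33 32 41 54 54 54 53 53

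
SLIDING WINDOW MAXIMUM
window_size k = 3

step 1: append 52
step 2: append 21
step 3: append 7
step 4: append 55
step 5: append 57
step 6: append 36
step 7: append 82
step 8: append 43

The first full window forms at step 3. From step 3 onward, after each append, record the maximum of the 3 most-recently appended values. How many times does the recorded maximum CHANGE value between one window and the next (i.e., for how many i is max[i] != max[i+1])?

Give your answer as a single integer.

Answer: 3

Derivation:
step 1: append 52 -> window=[52] (not full yet)
step 2: append 21 -> window=[52, 21] (not full yet)
step 3: append 7 -> window=[52, 21, 7] -> max=52
step 4: append 55 -> window=[21, 7, 55] -> max=55
step 5: append 57 -> window=[7, 55, 57] -> max=57
step 6: append 36 -> window=[55, 57, 36] -> max=57
step 7: append 82 -> window=[57, 36, 82] -> max=82
step 8: append 43 -> window=[36, 82, 43] -> max=82
Recorded maximums: 52 55 57 57 82 82
Changes between consecutive maximums: 3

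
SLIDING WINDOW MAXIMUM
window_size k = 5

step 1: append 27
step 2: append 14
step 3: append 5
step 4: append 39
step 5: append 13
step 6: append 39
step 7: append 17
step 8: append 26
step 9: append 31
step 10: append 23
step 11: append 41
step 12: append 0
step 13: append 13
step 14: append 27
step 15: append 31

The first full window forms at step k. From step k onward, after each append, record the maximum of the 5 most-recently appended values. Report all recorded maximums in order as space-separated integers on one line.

step 1: append 27 -> window=[27] (not full yet)
step 2: append 14 -> window=[27, 14] (not full yet)
step 3: append 5 -> window=[27, 14, 5] (not full yet)
step 4: append 39 -> window=[27, 14, 5, 39] (not full yet)
step 5: append 13 -> window=[27, 14, 5, 39, 13] -> max=39
step 6: append 39 -> window=[14, 5, 39, 13, 39] -> max=39
step 7: append 17 -> window=[5, 39, 13, 39, 17] -> max=39
step 8: append 26 -> window=[39, 13, 39, 17, 26] -> max=39
step 9: append 31 -> window=[13, 39, 17, 26, 31] -> max=39
step 10: append 23 -> window=[39, 17, 26, 31, 23] -> max=39
step 11: append 41 -> window=[17, 26, 31, 23, 41] -> max=41
step 12: append 0 -> window=[26, 31, 23, 41, 0] -> max=41
step 13: append 13 -> window=[31, 23, 41, 0, 13] -> max=41
step 14: append 27 -> window=[23, 41, 0, 13, 27] -> max=41
step 15: append 31 -> window=[41, 0, 13, 27, 31] -> max=41

Answer: 39 39 39 39 39 39 41 41 41 41 41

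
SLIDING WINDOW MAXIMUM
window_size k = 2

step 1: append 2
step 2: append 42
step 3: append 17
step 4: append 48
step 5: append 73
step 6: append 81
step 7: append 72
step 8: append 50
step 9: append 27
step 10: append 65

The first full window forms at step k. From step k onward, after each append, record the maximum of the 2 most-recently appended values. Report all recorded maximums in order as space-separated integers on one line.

step 1: append 2 -> window=[2] (not full yet)
step 2: append 42 -> window=[2, 42] -> max=42
step 3: append 17 -> window=[42, 17] -> max=42
step 4: append 48 -> window=[17, 48] -> max=48
step 5: append 73 -> window=[48, 73] -> max=73
step 6: append 81 -> window=[73, 81] -> max=81
step 7: append 72 -> window=[81, 72] -> max=81
step 8: append 50 -> window=[72, 50] -> max=72
step 9: append 27 -> window=[50, 27] -> max=50
step 10: append 65 -> window=[27, 65] -> max=65

Answer: 42 42 48 73 81 81 72 50 65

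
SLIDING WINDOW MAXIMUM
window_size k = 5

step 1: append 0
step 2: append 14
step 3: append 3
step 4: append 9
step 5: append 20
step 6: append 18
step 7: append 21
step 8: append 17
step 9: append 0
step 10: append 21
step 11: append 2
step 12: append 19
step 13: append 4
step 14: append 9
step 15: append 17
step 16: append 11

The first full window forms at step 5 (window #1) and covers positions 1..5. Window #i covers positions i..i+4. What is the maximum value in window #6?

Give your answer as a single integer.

step 1: append 0 -> window=[0] (not full yet)
step 2: append 14 -> window=[0, 14] (not full yet)
step 3: append 3 -> window=[0, 14, 3] (not full yet)
step 4: append 9 -> window=[0, 14, 3, 9] (not full yet)
step 5: append 20 -> window=[0, 14, 3, 9, 20] -> max=20
step 6: append 18 -> window=[14, 3, 9, 20, 18] -> max=20
step 7: append 21 -> window=[3, 9, 20, 18, 21] -> max=21
step 8: append 17 -> window=[9, 20, 18, 21, 17] -> max=21
step 9: append 0 -> window=[20, 18, 21, 17, 0] -> max=21
step 10: append 21 -> window=[18, 21, 17, 0, 21] -> max=21
Window #6 max = 21

Answer: 21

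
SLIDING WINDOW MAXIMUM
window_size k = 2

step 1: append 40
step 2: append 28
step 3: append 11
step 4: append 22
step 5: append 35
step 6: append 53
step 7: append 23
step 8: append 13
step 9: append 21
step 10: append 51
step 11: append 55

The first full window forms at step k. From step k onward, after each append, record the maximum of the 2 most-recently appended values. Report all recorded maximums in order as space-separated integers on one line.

Answer: 40 28 22 35 53 53 23 21 51 55

Derivation:
step 1: append 40 -> window=[40] (not full yet)
step 2: append 28 -> window=[40, 28] -> max=40
step 3: append 11 -> window=[28, 11] -> max=28
step 4: append 22 -> window=[11, 22] -> max=22
step 5: append 35 -> window=[22, 35] -> max=35
step 6: append 53 -> window=[35, 53] -> max=53
step 7: append 23 -> window=[53, 23] -> max=53
step 8: append 13 -> window=[23, 13] -> max=23
step 9: append 21 -> window=[13, 21] -> max=21
step 10: append 51 -> window=[21, 51] -> max=51
step 11: append 55 -> window=[51, 55] -> max=55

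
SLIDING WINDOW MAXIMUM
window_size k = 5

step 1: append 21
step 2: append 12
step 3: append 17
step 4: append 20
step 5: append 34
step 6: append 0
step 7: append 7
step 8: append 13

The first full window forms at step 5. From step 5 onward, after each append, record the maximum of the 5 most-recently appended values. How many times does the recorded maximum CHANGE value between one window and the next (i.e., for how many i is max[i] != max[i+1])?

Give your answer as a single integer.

step 1: append 21 -> window=[21] (not full yet)
step 2: append 12 -> window=[21, 12] (not full yet)
step 3: append 17 -> window=[21, 12, 17] (not full yet)
step 4: append 20 -> window=[21, 12, 17, 20] (not full yet)
step 5: append 34 -> window=[21, 12, 17, 20, 34] -> max=34
step 6: append 0 -> window=[12, 17, 20, 34, 0] -> max=34
step 7: append 7 -> window=[17, 20, 34, 0, 7] -> max=34
step 8: append 13 -> window=[20, 34, 0, 7, 13] -> max=34
Recorded maximums: 34 34 34 34
Changes between consecutive maximums: 0

Answer: 0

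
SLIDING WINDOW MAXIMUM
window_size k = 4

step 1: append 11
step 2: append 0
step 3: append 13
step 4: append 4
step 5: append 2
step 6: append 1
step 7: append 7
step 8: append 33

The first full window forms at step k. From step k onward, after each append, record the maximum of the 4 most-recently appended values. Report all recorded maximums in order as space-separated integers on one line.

Answer: 13 13 13 7 33

Derivation:
step 1: append 11 -> window=[11] (not full yet)
step 2: append 0 -> window=[11, 0] (not full yet)
step 3: append 13 -> window=[11, 0, 13] (not full yet)
step 4: append 4 -> window=[11, 0, 13, 4] -> max=13
step 5: append 2 -> window=[0, 13, 4, 2] -> max=13
step 6: append 1 -> window=[13, 4, 2, 1] -> max=13
step 7: append 7 -> window=[4, 2, 1, 7] -> max=7
step 8: append 33 -> window=[2, 1, 7, 33] -> max=33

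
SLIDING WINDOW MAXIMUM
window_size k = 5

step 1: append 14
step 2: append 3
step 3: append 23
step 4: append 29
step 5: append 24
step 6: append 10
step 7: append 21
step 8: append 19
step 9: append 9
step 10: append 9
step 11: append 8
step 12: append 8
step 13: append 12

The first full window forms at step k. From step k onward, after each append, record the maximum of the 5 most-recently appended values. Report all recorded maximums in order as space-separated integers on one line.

step 1: append 14 -> window=[14] (not full yet)
step 2: append 3 -> window=[14, 3] (not full yet)
step 3: append 23 -> window=[14, 3, 23] (not full yet)
step 4: append 29 -> window=[14, 3, 23, 29] (not full yet)
step 5: append 24 -> window=[14, 3, 23, 29, 24] -> max=29
step 6: append 10 -> window=[3, 23, 29, 24, 10] -> max=29
step 7: append 21 -> window=[23, 29, 24, 10, 21] -> max=29
step 8: append 19 -> window=[29, 24, 10, 21, 19] -> max=29
step 9: append 9 -> window=[24, 10, 21, 19, 9] -> max=24
step 10: append 9 -> window=[10, 21, 19, 9, 9] -> max=21
step 11: append 8 -> window=[21, 19, 9, 9, 8] -> max=21
step 12: append 8 -> window=[19, 9, 9, 8, 8] -> max=19
step 13: append 12 -> window=[9, 9, 8, 8, 12] -> max=12

Answer: 29 29 29 29 24 21 21 19 12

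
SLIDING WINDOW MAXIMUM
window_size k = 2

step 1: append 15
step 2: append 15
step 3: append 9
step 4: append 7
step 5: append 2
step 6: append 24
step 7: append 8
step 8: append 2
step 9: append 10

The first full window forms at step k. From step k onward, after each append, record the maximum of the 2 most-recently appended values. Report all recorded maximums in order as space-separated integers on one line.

step 1: append 15 -> window=[15] (not full yet)
step 2: append 15 -> window=[15, 15] -> max=15
step 3: append 9 -> window=[15, 9] -> max=15
step 4: append 7 -> window=[9, 7] -> max=9
step 5: append 2 -> window=[7, 2] -> max=7
step 6: append 24 -> window=[2, 24] -> max=24
step 7: append 8 -> window=[24, 8] -> max=24
step 8: append 2 -> window=[8, 2] -> max=8
step 9: append 10 -> window=[2, 10] -> max=10

Answer: 15 15 9 7 24 24 8 10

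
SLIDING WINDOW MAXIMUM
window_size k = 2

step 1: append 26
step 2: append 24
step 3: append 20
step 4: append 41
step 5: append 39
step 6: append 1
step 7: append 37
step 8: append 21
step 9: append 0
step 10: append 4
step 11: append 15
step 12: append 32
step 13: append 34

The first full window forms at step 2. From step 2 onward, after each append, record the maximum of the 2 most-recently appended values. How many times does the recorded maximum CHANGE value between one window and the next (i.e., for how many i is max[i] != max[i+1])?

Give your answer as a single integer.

Answer: 9

Derivation:
step 1: append 26 -> window=[26] (not full yet)
step 2: append 24 -> window=[26, 24] -> max=26
step 3: append 20 -> window=[24, 20] -> max=24
step 4: append 41 -> window=[20, 41] -> max=41
step 5: append 39 -> window=[41, 39] -> max=41
step 6: append 1 -> window=[39, 1] -> max=39
step 7: append 37 -> window=[1, 37] -> max=37
step 8: append 21 -> window=[37, 21] -> max=37
step 9: append 0 -> window=[21, 0] -> max=21
step 10: append 4 -> window=[0, 4] -> max=4
step 11: append 15 -> window=[4, 15] -> max=15
step 12: append 32 -> window=[15, 32] -> max=32
step 13: append 34 -> window=[32, 34] -> max=34
Recorded maximums: 26 24 41 41 39 37 37 21 4 15 32 34
Changes between consecutive maximums: 9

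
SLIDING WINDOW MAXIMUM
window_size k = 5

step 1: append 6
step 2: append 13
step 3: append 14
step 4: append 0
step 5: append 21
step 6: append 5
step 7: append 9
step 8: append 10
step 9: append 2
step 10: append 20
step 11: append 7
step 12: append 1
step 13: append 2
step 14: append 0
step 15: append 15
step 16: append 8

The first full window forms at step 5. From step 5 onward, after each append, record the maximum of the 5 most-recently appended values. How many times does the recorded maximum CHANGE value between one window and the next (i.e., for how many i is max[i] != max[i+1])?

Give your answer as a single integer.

Answer: 2

Derivation:
step 1: append 6 -> window=[6] (not full yet)
step 2: append 13 -> window=[6, 13] (not full yet)
step 3: append 14 -> window=[6, 13, 14] (not full yet)
step 4: append 0 -> window=[6, 13, 14, 0] (not full yet)
step 5: append 21 -> window=[6, 13, 14, 0, 21] -> max=21
step 6: append 5 -> window=[13, 14, 0, 21, 5] -> max=21
step 7: append 9 -> window=[14, 0, 21, 5, 9] -> max=21
step 8: append 10 -> window=[0, 21, 5, 9, 10] -> max=21
step 9: append 2 -> window=[21, 5, 9, 10, 2] -> max=21
step 10: append 20 -> window=[5, 9, 10, 2, 20] -> max=20
step 11: append 7 -> window=[9, 10, 2, 20, 7] -> max=20
step 12: append 1 -> window=[10, 2, 20, 7, 1] -> max=20
step 13: append 2 -> window=[2, 20, 7, 1, 2] -> max=20
step 14: append 0 -> window=[20, 7, 1, 2, 0] -> max=20
step 15: append 15 -> window=[7, 1, 2, 0, 15] -> max=15
step 16: append 8 -> window=[1, 2, 0, 15, 8] -> max=15
Recorded maximums: 21 21 21 21 21 20 20 20 20 20 15 15
Changes between consecutive maximums: 2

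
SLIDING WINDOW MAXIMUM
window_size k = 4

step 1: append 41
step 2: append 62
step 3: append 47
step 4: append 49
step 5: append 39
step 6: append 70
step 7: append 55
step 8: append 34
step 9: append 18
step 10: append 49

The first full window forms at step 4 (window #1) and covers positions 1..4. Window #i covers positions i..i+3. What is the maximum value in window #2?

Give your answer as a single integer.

step 1: append 41 -> window=[41] (not full yet)
step 2: append 62 -> window=[41, 62] (not full yet)
step 3: append 47 -> window=[41, 62, 47] (not full yet)
step 4: append 49 -> window=[41, 62, 47, 49] -> max=62
step 5: append 39 -> window=[62, 47, 49, 39] -> max=62
Window #2 max = 62

Answer: 62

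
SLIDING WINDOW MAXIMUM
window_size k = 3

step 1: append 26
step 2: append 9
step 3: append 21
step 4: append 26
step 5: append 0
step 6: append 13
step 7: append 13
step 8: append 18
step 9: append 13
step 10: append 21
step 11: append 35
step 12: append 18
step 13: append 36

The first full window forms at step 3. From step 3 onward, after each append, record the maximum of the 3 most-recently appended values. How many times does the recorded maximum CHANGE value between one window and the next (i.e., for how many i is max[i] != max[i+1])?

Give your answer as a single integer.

step 1: append 26 -> window=[26] (not full yet)
step 2: append 9 -> window=[26, 9] (not full yet)
step 3: append 21 -> window=[26, 9, 21] -> max=26
step 4: append 26 -> window=[9, 21, 26] -> max=26
step 5: append 0 -> window=[21, 26, 0] -> max=26
step 6: append 13 -> window=[26, 0, 13] -> max=26
step 7: append 13 -> window=[0, 13, 13] -> max=13
step 8: append 18 -> window=[13, 13, 18] -> max=18
step 9: append 13 -> window=[13, 18, 13] -> max=18
step 10: append 21 -> window=[18, 13, 21] -> max=21
step 11: append 35 -> window=[13, 21, 35] -> max=35
step 12: append 18 -> window=[21, 35, 18] -> max=35
step 13: append 36 -> window=[35, 18, 36] -> max=36
Recorded maximums: 26 26 26 26 13 18 18 21 35 35 36
Changes between consecutive maximums: 5

Answer: 5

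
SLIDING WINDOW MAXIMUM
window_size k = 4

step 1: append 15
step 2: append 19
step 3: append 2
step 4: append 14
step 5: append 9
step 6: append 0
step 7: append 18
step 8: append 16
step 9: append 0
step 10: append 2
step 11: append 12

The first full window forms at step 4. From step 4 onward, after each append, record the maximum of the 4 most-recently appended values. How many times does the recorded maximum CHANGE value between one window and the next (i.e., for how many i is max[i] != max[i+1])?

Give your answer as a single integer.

step 1: append 15 -> window=[15] (not full yet)
step 2: append 19 -> window=[15, 19] (not full yet)
step 3: append 2 -> window=[15, 19, 2] (not full yet)
step 4: append 14 -> window=[15, 19, 2, 14] -> max=19
step 5: append 9 -> window=[19, 2, 14, 9] -> max=19
step 6: append 0 -> window=[2, 14, 9, 0] -> max=14
step 7: append 18 -> window=[14, 9, 0, 18] -> max=18
step 8: append 16 -> window=[9, 0, 18, 16] -> max=18
step 9: append 0 -> window=[0, 18, 16, 0] -> max=18
step 10: append 2 -> window=[18, 16, 0, 2] -> max=18
step 11: append 12 -> window=[16, 0, 2, 12] -> max=16
Recorded maximums: 19 19 14 18 18 18 18 16
Changes between consecutive maximums: 3

Answer: 3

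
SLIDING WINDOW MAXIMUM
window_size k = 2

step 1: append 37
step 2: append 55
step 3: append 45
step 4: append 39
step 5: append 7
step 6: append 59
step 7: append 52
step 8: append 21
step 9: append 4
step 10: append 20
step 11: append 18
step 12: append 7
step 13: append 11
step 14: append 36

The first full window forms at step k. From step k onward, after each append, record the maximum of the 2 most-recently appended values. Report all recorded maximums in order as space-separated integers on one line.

step 1: append 37 -> window=[37] (not full yet)
step 2: append 55 -> window=[37, 55] -> max=55
step 3: append 45 -> window=[55, 45] -> max=55
step 4: append 39 -> window=[45, 39] -> max=45
step 5: append 7 -> window=[39, 7] -> max=39
step 6: append 59 -> window=[7, 59] -> max=59
step 7: append 52 -> window=[59, 52] -> max=59
step 8: append 21 -> window=[52, 21] -> max=52
step 9: append 4 -> window=[21, 4] -> max=21
step 10: append 20 -> window=[4, 20] -> max=20
step 11: append 18 -> window=[20, 18] -> max=20
step 12: append 7 -> window=[18, 7] -> max=18
step 13: append 11 -> window=[7, 11] -> max=11
step 14: append 36 -> window=[11, 36] -> max=36

Answer: 55 55 45 39 59 59 52 21 20 20 18 11 36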